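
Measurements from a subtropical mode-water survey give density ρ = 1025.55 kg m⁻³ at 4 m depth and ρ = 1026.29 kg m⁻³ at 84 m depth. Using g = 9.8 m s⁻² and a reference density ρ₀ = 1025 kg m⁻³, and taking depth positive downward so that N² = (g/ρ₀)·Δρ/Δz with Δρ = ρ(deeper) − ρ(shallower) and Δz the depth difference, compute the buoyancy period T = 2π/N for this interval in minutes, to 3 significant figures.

Δρ = 1026.29 − 1025.55 = 0.74 kg m⁻³ over Δz = 84 − 4 = 80 m.
N² = (9.8/1025) × (0.74/80) = 8.8439 × 10⁻⁵ s⁻².
N = √(8.8439 × 10⁻⁵) = 9.4042 × 10⁻³ rad s⁻¹, so T = 2π/N = 668.13 s = 11.136 min ≈ 11.1 min.

11.1 min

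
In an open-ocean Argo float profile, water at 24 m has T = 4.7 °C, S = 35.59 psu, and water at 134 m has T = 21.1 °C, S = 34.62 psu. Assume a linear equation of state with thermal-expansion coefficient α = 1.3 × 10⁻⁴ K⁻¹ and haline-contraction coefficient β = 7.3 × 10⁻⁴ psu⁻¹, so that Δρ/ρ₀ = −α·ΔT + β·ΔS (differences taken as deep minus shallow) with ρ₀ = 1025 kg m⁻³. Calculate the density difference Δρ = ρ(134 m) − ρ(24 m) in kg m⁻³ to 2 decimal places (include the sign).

-2.91 kg m⁻³

ΔT = +16.4 K, ΔS = -0.97 psu (deep − shallow).
Δρ/ρ₀ = −(1.3 × 10⁻⁴)(+16.4) + (7.3 × 10⁻⁴)(-0.97) = -2.8401 × 10⁻³.
Δρ = 1025 × (-2.8401 × 10⁻³) = -2.91 kg m⁻³.
Negative Δρ: lighter below, statically unstable.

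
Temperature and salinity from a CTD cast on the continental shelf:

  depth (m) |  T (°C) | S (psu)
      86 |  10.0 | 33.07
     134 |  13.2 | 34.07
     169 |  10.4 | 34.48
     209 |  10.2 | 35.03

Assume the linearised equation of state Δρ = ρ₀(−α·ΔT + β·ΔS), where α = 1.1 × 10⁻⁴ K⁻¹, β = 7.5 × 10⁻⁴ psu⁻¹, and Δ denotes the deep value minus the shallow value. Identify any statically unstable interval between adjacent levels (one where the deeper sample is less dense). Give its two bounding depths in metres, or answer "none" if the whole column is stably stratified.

Evaluate Δρ/ρ₀ = −αΔT + βΔS across each adjacent pair:
  86–134 m: −αΔT+βΔS = −(1.1 × 10⁻⁴)(+3.2)+(7.5 × 10⁻⁴)(+1.00) = 4.0 × 10⁻⁴ → stable
  134–169 m: −αΔT+βΔS = −(1.1 × 10⁻⁴)(-2.8)+(7.5 × 10⁻⁴)(+0.41) = 6.2 × 10⁻⁴ → stable
  169–209 m: −αΔT+βΔS = −(1.1 × 10⁻⁴)(-0.2)+(7.5 × 10⁻⁴)(+0.55) = 4.3 × 10⁻⁴ → stable
Every interval has Δρ > 0: the column is stably stratified throughout.

none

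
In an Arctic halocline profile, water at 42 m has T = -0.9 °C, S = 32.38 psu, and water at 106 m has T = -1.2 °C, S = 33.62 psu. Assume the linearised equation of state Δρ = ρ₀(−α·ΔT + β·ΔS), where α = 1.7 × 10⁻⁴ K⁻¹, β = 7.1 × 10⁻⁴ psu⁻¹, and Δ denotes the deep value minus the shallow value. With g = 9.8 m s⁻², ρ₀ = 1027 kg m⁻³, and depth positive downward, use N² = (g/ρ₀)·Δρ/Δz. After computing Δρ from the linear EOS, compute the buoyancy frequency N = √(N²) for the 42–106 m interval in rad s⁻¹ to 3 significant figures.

ΔT = -0.3 K, ΔS = +1.24 psu (deep − shallow).
Δρ/ρ₀ = −αΔT + βΔS = 5.10 × 10⁻⁵ + 8.804 × 10⁻⁴ = 9.314 × 10⁻⁴, so Δρ ≈ 0.9565 kg m⁻³.
N² = (g/ρ₀)·Δρ/Δz = g·(Δρ/ρ₀)/Δz = 9.8 × 9.314 × 10⁻⁴ / 64 = 1.4262 × 10⁻⁴ s⁻².
N = √(1.4262 × 10⁻⁴) = 0.011942 rad s⁻¹ ≈ 0.0119 rad s⁻¹.

0.0119 rad s⁻¹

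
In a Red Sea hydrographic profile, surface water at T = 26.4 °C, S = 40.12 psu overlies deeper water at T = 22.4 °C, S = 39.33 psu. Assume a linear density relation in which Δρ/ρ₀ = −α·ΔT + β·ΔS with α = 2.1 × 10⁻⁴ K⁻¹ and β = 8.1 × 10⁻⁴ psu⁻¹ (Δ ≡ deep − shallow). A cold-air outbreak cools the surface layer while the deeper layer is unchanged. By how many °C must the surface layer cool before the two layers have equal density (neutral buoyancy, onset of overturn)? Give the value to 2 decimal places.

Neutral buoyancy requires Δρ = 0, i.e. −α(T_deep − T_surf′) + β(S_deep − S_surf) = 0.
T_surf′ = T_deep − (β/α)·ΔS = 22.4 − (8.1 × 10⁻⁴/2.1 × 10⁻⁴)·(-0.79) = 25.4471 °C.
Cooling required: 26.4 − (25.4471) = 0.9529 °C.

0.95 °C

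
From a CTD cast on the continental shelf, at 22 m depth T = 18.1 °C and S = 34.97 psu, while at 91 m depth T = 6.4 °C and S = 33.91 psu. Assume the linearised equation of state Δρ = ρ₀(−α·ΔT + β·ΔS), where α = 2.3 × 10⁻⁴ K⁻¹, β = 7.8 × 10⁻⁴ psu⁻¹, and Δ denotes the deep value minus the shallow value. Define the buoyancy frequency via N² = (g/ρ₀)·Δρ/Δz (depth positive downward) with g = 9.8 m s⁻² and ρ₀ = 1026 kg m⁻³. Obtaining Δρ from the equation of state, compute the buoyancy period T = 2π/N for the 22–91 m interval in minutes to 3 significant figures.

ΔT = -11.7 K, ΔS = -1.06 psu (deep − shallow).
Δρ/ρ₀ = −αΔT + βΔS = 2.691 × 10⁻³ − 8.268 × 10⁻⁴ = 1.8642 × 10⁻³, so Δρ ≈ 1.913 kg m⁻³.
N² = (g/ρ₀)·Δρ/Δz = g·(Δρ/ρ₀)/Δz = 9.8 × 1.8642 × 10⁻³ / 69 = 2.6477 × 10⁻⁴ s⁻².
N = √(2.6477 × 10⁻⁴) = 0.016272 rad s⁻¹ → T = 2π/N = 386.13 s = 6.4355 min ≈ 6.44 min.

6.44 min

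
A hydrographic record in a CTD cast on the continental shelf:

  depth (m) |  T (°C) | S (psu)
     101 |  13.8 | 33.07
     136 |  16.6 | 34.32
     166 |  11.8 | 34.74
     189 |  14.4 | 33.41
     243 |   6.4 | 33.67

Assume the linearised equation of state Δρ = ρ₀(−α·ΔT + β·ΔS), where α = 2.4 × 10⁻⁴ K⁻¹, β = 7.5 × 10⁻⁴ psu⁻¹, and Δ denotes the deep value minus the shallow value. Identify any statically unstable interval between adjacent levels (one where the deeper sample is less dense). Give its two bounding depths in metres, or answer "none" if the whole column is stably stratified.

Evaluate Δρ/ρ₀ = −αΔT + βΔS across each adjacent pair:
  101–136 m: −αΔT+βΔS = −(2.4 × 10⁻⁴)(+2.8)+(7.5 × 10⁻⁴)(+1.25) = 2.7 × 10⁻⁴ → stable
  136–166 m: −αΔT+βΔS = −(2.4 × 10⁻⁴)(-4.8)+(7.5 × 10⁻⁴)(+0.42) = 1.5 × 10⁻³ → stable
  166–189 m: −αΔT+βΔS = −(2.4 × 10⁻⁴)(+2.6)+(7.5 × 10⁻⁴)(-1.33) = -1.6 × 10⁻³ → UNSTABLE
  189–243 m: −αΔT+βΔS = −(2.4 × 10⁻⁴)(-8.0)+(7.5 × 10⁻⁴)(+0.26) = 2.1 × 10⁻³ → stable
The 166–189 m interval has Δρ < 0: lighter water underlies denser water.

166–189 m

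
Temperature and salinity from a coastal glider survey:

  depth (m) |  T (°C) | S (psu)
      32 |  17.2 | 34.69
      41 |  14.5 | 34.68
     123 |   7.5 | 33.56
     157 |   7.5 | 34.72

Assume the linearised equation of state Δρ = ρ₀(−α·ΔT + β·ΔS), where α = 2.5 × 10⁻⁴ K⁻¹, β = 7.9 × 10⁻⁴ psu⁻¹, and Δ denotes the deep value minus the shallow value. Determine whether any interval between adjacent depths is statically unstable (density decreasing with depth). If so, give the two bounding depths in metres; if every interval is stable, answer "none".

none

Evaluate Δρ/ρ₀ = −αΔT + βΔS across each adjacent pair:
  32–41 m: −αΔT+βΔS = −(2.5 × 10⁻⁴)(-2.7)+(7.9 × 10⁻⁴)(-0.01) = 6.7 × 10⁻⁴ → stable
  41–123 m: −αΔT+βΔS = −(2.5 × 10⁻⁴)(-7.0)+(7.9 × 10⁻⁴)(-1.12) = 8.7 × 10⁻⁴ → stable
  123–157 m: −αΔT+βΔS = −(2.5 × 10⁻⁴)(+0.0)+(7.9 × 10⁻⁴)(+1.16) = 9.2 × 10⁻⁴ → stable
Every interval has Δρ > 0: the column is stably stratified throughout.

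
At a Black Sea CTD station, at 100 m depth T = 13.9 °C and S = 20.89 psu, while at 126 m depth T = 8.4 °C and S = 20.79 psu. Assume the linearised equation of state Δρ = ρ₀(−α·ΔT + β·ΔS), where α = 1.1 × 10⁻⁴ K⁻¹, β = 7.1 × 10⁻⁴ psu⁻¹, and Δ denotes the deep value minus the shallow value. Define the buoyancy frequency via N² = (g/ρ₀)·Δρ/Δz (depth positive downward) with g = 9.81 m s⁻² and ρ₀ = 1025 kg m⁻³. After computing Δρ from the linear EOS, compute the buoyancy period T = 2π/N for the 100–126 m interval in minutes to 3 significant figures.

ΔT = -5.5 K, ΔS = -0.10 psu (deep − shallow).
Δρ/ρ₀ = −αΔT + βΔS = 6.05 × 10⁻⁴ − 7.10 × 10⁻⁵ = 5.34 × 10⁻⁴, so Δρ ≈ 0.5474 kg m⁻³.
N² = (g/ρ₀)·Δρ/Δz = g·(Δρ/ρ₀)/Δz = 9.81 × 5.34 × 10⁻⁴ / 26 = 2.0148 × 10⁻⁴ s⁻².
N = √(2.0148 × 10⁻⁴) = 0.014194 rad s⁻¹ → T = 2π/N = 442.66 s = 7.3777 min ≈ 7.38 min.

7.38 min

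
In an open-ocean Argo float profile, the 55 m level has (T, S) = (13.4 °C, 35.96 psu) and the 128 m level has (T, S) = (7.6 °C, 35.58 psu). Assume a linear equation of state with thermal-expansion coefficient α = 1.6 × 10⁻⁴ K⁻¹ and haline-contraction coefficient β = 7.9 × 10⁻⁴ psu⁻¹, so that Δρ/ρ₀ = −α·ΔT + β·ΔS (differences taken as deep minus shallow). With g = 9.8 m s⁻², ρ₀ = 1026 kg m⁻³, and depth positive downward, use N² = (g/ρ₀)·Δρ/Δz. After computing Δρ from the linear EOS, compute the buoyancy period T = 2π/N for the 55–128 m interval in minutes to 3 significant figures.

ΔT = -5.8 K, ΔS = -0.38 psu (deep − shallow).
Δρ/ρ₀ = −αΔT + βΔS = 9.28 × 10⁻⁴ − 3.002 × 10⁻⁴ = 6.278 × 10⁻⁴, so Δρ ≈ 0.6441 kg m⁻³.
N² = (g/ρ₀)·Δρ/Δz = g·(Δρ/ρ₀)/Δz = 9.8 × 6.278 × 10⁻⁴ / 73 = 8.4280 × 10⁻⁵ s⁻².
N = √(8.4280 × 10⁻⁵) = 9.1804 × 10⁻³ rad s⁻¹ → T = 2π/N = 684.41 s = 11.407 min ≈ 11.4 min.

11.4 min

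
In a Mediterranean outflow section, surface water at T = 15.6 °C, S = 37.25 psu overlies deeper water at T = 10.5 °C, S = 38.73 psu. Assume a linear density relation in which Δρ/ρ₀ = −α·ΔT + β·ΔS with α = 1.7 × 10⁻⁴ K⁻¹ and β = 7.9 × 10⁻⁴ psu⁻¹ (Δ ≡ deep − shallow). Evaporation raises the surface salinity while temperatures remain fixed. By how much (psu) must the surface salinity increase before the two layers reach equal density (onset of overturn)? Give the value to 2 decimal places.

Neutral buoyancy requires −α(T_deep − T_surf) + β(S_deep − S_surf′) = 0.
S_surf′ = S_deep − (α/β)·ΔT = 38.73 − (1.7 × 10⁻⁴/7.9 × 10⁻⁴)·(-5.1) = 39.8275 psu.
Increase required: 39.8275 − 37.25 = 2.5775 psu.

2.58 psu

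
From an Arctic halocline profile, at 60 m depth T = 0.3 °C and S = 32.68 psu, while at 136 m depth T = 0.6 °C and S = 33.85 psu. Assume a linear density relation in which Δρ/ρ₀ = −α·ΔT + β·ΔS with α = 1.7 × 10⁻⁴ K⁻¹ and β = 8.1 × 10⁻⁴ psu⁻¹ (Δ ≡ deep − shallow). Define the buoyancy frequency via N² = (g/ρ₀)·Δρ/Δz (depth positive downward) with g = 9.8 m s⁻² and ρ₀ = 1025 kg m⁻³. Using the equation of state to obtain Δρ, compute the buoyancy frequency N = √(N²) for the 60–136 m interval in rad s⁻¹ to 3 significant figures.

ΔT = +0.3 K, ΔS = +1.17 psu (deep − shallow).
Δρ/ρ₀ = −αΔT + βΔS = -5.10 × 10⁻⁵ + 9.477 × 10⁻⁴ = 8.967 × 10⁻⁴, so Δρ ≈ 0.9191 kg m⁻³.
N² = (g/ρ₀)·Δρ/Δz = g·(Δρ/ρ₀)/Δz = 9.8 × 8.967 × 10⁻⁴ / 76 = 1.1563 × 10⁻⁴ s⁻².
N = √(1.1563 × 10⁻⁴) = 0.010753 rad s⁻¹ ≈ 0.0108 rad s⁻¹.

0.0108 rad s⁻¹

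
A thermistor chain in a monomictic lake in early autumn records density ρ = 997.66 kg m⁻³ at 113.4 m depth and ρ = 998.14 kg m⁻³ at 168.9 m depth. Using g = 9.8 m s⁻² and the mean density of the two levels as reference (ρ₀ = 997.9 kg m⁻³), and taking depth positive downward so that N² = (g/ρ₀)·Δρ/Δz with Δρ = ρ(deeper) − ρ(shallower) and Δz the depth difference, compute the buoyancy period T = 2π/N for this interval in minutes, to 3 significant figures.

Δρ = 998.14 − 997.66 = 0.48 kg m⁻³ over Δz = 168.9 − 113.4 = 55.5 m.
N² = (9.8/997.9) × (0.48/55.5) = 8.4935 × 10⁻⁵ s⁻².
N = √(8.4935 × 10⁻⁵) = 9.2160 × 10⁻³ rad s⁻¹, so T = 2π/N = 681.77 s = 11.363 min ≈ 11.4 min.

11.4 min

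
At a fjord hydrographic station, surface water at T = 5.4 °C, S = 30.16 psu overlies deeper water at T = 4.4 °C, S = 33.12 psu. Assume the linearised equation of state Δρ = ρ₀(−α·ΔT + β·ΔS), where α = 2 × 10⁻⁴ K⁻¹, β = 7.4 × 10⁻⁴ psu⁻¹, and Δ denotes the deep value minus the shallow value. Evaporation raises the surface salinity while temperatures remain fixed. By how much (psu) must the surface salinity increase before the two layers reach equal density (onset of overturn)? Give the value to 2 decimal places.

Neutral buoyancy requires −α(T_deep − T_surf) + β(S_deep − S_surf′) = 0.
S_surf′ = S_deep − (α/β)·ΔT = 33.12 − (2 × 10⁻⁴/7.4 × 10⁻⁴)·(-1.0) = 33.3903 psu.
Increase required: 33.3903 − 30.16 = 3.2303 psu.

3.23 psu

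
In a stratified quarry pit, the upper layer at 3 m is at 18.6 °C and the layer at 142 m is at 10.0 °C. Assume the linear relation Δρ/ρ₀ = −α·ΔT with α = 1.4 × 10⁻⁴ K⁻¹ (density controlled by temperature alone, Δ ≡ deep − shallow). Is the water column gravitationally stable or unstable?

stable

ΔT = 10.0 − 18.6 = -8.6 K, so Δρ/ρ₀ = −αΔT = 1.204 × 10⁻³.
Δρ/ρ₀ > 0, so Δρ > 0: deeper water is denser → statically stable.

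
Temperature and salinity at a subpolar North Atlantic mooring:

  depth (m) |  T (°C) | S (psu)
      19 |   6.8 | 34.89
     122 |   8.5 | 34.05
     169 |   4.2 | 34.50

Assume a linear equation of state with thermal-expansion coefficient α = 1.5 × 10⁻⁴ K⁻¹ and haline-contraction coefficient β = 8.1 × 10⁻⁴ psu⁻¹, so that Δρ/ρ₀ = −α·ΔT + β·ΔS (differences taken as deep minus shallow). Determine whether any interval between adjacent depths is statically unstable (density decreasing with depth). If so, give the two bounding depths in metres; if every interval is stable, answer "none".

Evaluate Δρ/ρ₀ = −αΔT + βΔS across each adjacent pair:
  19–122 m: −αΔT+βΔS = −(1.5 × 10⁻⁴)(+1.7)+(8.1 × 10⁻⁴)(-0.84) = -9.4 × 10⁻⁴ → UNSTABLE
  122–169 m: −αΔT+βΔS = −(1.5 × 10⁻⁴)(-4.3)+(8.1 × 10⁻⁴)(+0.45) = 1.0 × 10⁻³ → stable
The 19–122 m interval has Δρ < 0: lighter water underlies denser water.

19–122 m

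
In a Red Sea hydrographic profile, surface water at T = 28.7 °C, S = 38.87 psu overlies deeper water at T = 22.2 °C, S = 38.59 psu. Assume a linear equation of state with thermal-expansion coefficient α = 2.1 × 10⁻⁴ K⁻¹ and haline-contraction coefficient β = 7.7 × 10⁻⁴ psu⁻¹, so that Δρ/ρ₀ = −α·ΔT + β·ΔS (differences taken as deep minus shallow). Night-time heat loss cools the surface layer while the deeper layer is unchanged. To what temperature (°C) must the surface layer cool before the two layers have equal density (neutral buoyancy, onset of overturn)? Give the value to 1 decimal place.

23.2 °C

Neutral buoyancy requires Δρ = 0, i.e. −α(T_deep − T_surf′) + β(S_deep − S_surf) = 0.
T_surf′ = T_deep − (β/α)·ΔS = 22.2 − (7.7 × 10⁻⁴/2.1 × 10⁻⁴)·(-0.28) = 23.227 °C.
Cooling required: 28.7 − (23.227) = 5.473 °C.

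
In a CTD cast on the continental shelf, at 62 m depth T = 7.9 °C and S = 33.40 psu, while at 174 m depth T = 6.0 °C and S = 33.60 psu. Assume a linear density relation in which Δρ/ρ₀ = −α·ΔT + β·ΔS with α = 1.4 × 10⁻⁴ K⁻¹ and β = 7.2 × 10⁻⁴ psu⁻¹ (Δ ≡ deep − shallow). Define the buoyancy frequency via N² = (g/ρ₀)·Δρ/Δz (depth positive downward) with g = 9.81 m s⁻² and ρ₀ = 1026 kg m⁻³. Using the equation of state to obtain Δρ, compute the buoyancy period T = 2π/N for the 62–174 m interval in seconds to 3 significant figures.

ΔT = -1.9 K, ΔS = +0.20 psu (deep − shallow).
Δρ/ρ₀ = −αΔT + βΔS = 2.66 × 10⁻⁴ + 1.44 × 10⁻⁴ = 4.10 × 10⁻⁴, so Δρ ≈ 0.4207 kg m⁻³.
N² = (g/ρ₀)·Δρ/Δz = g·(Δρ/ρ₀)/Δz = 9.81 × 4.10 × 10⁻⁴ / 112 = 3.5912 × 10⁻⁵ s⁻².
N = √(3.5912 × 10⁻⁵) = 5.9927 × 10⁻³ rad s⁻¹ → T = 2π/N = 1.0485 × 10³ s ≈ 1.05 × 10³ s.

1.05 × 10³ s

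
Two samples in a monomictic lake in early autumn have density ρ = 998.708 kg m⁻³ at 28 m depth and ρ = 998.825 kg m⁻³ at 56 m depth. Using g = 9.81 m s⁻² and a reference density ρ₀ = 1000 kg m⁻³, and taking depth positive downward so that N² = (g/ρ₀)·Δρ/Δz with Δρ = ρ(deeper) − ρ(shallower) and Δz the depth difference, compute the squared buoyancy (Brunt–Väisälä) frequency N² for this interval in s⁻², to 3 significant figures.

4.10 × 10⁻⁵ s⁻²

Δρ = 998.825 − 998.708 = 0.117 kg m⁻³ over Δz = 56 − 28 = 28 m.
N² = (9.81/1000) × (0.117/28) = 4.0992 × 10⁻⁵ s⁻² ≈ 4.10 × 10⁻⁵ s⁻².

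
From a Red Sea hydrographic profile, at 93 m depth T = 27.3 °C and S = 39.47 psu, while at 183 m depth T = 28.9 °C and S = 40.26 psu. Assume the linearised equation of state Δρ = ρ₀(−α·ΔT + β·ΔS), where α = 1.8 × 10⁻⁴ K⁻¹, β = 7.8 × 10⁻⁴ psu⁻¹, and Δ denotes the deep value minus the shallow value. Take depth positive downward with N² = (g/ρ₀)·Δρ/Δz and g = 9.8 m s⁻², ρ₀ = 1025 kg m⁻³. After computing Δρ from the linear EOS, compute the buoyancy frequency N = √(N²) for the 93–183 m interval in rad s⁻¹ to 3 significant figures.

5.98 × 10⁻³ rad s⁻¹

ΔT = +1.6 K, ΔS = +0.79 psu (deep − shallow).
Δρ/ρ₀ = −αΔT + βΔS = -2.88 × 10⁻⁴ + 6.162 × 10⁻⁴ = 3.282 × 10⁻⁴, so Δρ ≈ 0.3364 kg m⁻³.
N² = (g/ρ₀)·Δρ/Δz = g·(Δρ/ρ₀)/Δz = 9.8 × 3.282 × 10⁻⁴ / 90 = 3.5737 × 10⁻⁵ s⁻².
N = √(3.5737 × 10⁻⁵) = 5.9780 × 10⁻³ rad s⁻¹ ≈ 5.98 × 10⁻³ rad s⁻¹.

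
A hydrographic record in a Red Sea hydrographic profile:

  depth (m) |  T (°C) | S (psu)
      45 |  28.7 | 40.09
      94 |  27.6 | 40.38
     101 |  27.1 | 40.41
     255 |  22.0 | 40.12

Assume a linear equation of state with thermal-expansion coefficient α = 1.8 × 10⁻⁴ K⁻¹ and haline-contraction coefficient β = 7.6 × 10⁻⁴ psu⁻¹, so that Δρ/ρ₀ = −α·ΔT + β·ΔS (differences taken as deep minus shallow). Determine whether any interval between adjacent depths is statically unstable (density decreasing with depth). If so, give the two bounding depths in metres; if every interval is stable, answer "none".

none

Evaluate Δρ/ρ₀ = −αΔT + βΔS across each adjacent pair:
  45–94 m: −αΔT+βΔS = −(1.8 × 10⁻⁴)(-1.1)+(7.6 × 10⁻⁴)(+0.29) = 4.2 × 10⁻⁴ → stable
  94–101 m: −αΔT+βΔS = −(1.8 × 10⁻⁴)(-0.5)+(7.6 × 10⁻⁴)(+0.03) = 1.1 × 10⁻⁴ → stable
  101–255 m: −αΔT+βΔS = −(1.8 × 10⁻⁴)(-5.1)+(7.6 × 10⁻⁴)(-0.29) = 7.0 × 10⁻⁴ → stable
Every interval has Δρ > 0: the column is stably stratified throughout.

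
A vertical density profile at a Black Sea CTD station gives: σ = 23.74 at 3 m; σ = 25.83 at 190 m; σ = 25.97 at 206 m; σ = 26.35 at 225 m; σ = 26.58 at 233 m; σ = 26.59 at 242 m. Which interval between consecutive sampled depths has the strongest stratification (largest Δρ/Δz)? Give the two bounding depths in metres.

225–233 m

Compute the density gradient over each adjacent pair:
  3–190 m: Δρ/Δz = 2.09/187 = 0.011 kg m⁻⁴
  190–206 m: Δρ/Δz = 0.14/16 = 8.8 × 10⁻³ kg m⁻⁴
  206–225 m: Δρ/Δz = 0.38/19 = 0.020 kg m⁻⁴
  225–233 m: Δρ/Δz = 0.23/8 = 0.029 kg m⁻⁴
  233–242 m: Δρ/Δz = 0.01/9 = 1.1 × 10⁻³ kg m⁻⁴
The largest gradient is in the 225–233 m interval — the pycnocline.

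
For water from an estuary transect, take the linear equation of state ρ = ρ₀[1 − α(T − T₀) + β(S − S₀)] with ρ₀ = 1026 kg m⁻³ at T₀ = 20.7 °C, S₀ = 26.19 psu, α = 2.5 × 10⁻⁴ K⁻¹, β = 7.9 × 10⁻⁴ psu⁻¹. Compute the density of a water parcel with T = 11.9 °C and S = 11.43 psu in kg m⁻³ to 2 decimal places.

T − T₀ = -8.8 K, S − S₀ = -14.76 psu.
Bracket = 1 − α·(-8.8) + β·(-14.76) = 1 + (-9.4604 × 10⁻³) = 0.9905396.
ρ = 1026 × 0.9905396 = 1016.29 kg m⁻³.

1016.29 kg m⁻³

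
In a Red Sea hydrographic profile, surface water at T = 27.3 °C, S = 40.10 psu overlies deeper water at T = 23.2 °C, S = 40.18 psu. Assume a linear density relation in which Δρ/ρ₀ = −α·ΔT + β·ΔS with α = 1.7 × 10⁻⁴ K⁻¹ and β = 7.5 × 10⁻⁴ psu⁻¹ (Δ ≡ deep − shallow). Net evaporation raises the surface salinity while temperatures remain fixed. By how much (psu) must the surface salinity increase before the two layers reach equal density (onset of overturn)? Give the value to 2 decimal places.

Neutral buoyancy requires −α(T_deep − T_surf) + β(S_deep − S_surf′) = 0.
S_surf′ = S_deep − (α/β)·ΔT = 40.18 − (1.7 × 10⁻⁴/7.5 × 10⁻⁴)·(-4.1) = 41.1093 psu.
Increase required: 41.1093 − 40.10 = 1.0093 psu.

1.01 psu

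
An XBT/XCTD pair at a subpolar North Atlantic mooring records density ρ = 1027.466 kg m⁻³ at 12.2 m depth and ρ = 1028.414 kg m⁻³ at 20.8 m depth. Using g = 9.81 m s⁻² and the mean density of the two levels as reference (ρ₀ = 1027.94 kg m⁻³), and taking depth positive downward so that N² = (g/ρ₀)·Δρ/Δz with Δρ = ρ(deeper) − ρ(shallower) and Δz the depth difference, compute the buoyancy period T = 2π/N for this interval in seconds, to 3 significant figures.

194 s

Δρ = 1028.414 − 1027.466 = 0.948 kg m⁻³ over Δz = 20.8 − 12.2 = 8.6 m.
N² = (9.81/1027.94) × (0.948/8.6) = 1.0520 × 10⁻³ s⁻².
N = √(1.0520 × 10⁻³) = 0.032435 rad s⁻¹, so T = 2π/N = 193.72 s ≈ 194 s.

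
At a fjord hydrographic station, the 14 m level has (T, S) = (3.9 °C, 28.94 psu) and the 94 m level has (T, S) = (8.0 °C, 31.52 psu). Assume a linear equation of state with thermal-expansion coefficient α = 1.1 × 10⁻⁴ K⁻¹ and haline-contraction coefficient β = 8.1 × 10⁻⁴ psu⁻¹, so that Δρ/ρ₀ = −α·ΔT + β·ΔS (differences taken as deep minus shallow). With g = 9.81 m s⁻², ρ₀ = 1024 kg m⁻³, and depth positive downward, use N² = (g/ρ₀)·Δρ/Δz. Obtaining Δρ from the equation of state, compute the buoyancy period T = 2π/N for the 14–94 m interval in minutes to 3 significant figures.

7.39 min

ΔT = +4.1 K, ΔS = +2.58 psu (deep − shallow).
Δρ/ρ₀ = −αΔT + βΔS = -4.51 × 10⁻⁴ + 2.0898 × 10⁻³ = 1.6388 × 10⁻³, so Δρ ≈ 1.678 kg m⁻³.
N² = (g/ρ₀)·Δρ/Δz = g·(Δρ/ρ₀)/Δz = 9.81 × 1.6388 × 10⁻³ / 80 = 2.0096 × 10⁻⁴ s⁻².
N = √(2.0096 × 10⁻⁴) = 0.014176 rad s⁻¹ → T = 2π/N = 443.23 s = 7.3872 min ≈ 7.39 min.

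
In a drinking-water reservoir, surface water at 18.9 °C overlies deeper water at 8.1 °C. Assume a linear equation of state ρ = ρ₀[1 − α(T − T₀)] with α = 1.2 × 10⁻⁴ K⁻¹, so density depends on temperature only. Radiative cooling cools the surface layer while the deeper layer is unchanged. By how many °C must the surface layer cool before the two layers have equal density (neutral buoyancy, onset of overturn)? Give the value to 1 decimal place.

10.8 °C

With temperature the only control, equal density requires T_surf′ = T_deep.
T_surf′ = 8.1 °C.
Cooling required: 18.9 − 8.1 = 10.8 °C.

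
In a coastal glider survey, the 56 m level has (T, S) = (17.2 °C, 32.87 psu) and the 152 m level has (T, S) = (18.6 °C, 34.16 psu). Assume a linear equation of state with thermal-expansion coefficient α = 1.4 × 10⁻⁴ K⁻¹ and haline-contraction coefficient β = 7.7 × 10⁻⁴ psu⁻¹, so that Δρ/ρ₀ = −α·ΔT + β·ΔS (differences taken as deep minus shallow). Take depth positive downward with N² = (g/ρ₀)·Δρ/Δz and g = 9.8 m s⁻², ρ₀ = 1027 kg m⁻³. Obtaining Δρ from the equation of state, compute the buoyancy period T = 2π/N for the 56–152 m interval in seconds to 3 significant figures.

696 s

ΔT = +1.4 K, ΔS = +1.29 psu (deep − shallow).
Δρ/ρ₀ = −αΔT + βΔS = -1.96 × 10⁻⁴ + 9.933 × 10⁻⁴ = 7.973 × 10⁻⁴, so Δρ ≈ 0.8188 kg m⁻³.
N² = (g/ρ₀)·Δρ/Δz = g·(Δρ/ρ₀)/Δz = 9.8 × 7.973 × 10⁻⁴ / 96 = 8.1391 × 10⁻⁵ s⁻².
N = √(8.1391 × 10⁻⁵) = 9.0217 × 10⁻³ rad s⁻¹ → T = 2π/N = 696.45 s ≈ 696 s.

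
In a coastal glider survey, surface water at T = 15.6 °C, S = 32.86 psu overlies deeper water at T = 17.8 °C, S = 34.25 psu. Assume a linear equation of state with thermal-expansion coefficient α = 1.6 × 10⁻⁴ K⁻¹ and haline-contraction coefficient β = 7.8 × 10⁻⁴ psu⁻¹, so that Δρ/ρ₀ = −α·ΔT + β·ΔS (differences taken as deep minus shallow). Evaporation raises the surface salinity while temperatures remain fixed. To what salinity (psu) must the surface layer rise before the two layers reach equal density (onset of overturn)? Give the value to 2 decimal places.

33.80 psu

Neutral buoyancy requires −α(T_deep − T_surf) + β(S_deep − S_surf′) = 0.
S_surf′ = S_deep − (α/β)·ΔT = 34.25 − (1.6 × 10⁻⁴/7.8 × 10⁻⁴)·(+2.2) = 33.7987 psu.
Increase required: 33.7987 − 32.86 = 0.9387 psu.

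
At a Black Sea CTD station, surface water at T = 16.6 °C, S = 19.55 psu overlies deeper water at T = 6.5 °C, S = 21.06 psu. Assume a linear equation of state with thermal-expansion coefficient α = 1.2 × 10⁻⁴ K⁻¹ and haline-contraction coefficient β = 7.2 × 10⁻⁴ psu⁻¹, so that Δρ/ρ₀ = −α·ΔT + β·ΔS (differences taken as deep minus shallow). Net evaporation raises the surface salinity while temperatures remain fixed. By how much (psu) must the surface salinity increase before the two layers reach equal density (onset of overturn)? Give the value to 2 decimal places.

Neutral buoyancy requires −α(T_deep − T_surf) + β(S_deep − S_surf′) = 0.
S_surf′ = S_deep − (α/β)·ΔT = 21.06 − (1.2 × 10⁻⁴/7.2 × 10⁻⁴)·(-10.1) = 22.7433 psu.
Increase required: 22.7433 − 19.55 = 3.1933 psu.

3.19 psu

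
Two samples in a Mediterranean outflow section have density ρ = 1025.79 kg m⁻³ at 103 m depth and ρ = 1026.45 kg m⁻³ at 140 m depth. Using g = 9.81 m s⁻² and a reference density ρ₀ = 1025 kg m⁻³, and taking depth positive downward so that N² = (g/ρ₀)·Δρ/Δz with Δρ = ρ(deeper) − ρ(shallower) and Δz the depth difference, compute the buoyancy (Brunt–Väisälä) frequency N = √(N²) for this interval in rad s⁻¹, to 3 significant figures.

Δρ = 1026.45 − 1025.79 = 0.66 kg m⁻³ over Δz = 140 − 103 = 37 m.
N² = (9.81/1025) × (0.66/37) = 1.7072 × 10⁻⁴ s⁻².
N = √(1.7072 × 10⁻⁴) = 0.013066 rad s⁻¹ ≈ 0.0131 rad s⁻¹.

0.0131 rad s⁻¹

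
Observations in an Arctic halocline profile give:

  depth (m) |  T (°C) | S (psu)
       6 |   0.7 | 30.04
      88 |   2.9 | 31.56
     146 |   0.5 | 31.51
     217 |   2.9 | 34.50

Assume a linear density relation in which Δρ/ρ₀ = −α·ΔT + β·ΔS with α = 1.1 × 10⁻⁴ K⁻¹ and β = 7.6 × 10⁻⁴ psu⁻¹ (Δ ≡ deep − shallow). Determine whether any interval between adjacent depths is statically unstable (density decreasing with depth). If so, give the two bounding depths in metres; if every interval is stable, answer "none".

none

Evaluate Δρ/ρ₀ = −αΔT + βΔS across each adjacent pair:
  6–88 m: −αΔT+βΔS = −(1.1 × 10⁻⁴)(+2.2)+(7.6 × 10⁻⁴)(+1.52) = 9.1 × 10⁻⁴ → stable
  88–146 m: −αΔT+βΔS = −(1.1 × 10⁻⁴)(-2.4)+(7.6 × 10⁻⁴)(-0.05) = 2.3 × 10⁻⁴ → stable
  146–217 m: −αΔT+βΔS = −(1.1 × 10⁻⁴)(+2.4)+(7.6 × 10⁻⁴)(+2.99) = 2.0 × 10⁻³ → stable
Every interval has Δρ > 0: the column is stably stratified throughout.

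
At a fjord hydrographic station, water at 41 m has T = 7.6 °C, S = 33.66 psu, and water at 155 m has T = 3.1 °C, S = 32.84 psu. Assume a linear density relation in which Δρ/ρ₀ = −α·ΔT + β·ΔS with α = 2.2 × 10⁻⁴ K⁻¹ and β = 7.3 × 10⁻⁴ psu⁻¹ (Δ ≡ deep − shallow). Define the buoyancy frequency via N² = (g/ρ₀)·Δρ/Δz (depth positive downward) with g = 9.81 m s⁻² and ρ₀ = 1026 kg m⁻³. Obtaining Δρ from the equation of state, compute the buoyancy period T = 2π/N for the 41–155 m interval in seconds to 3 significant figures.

1.08 × 10³ s

ΔT = -4.5 K, ΔS = -0.82 psu (deep − shallow).
Δρ/ρ₀ = −αΔT + βΔS = 9.90 × 10⁻⁴ − 5.986 × 10⁻⁴ = 3.914 × 10⁻⁴, so Δρ ≈ 0.4016 kg m⁻³.
N² = (g/ρ₀)·Δρ/Δz = g·(Δρ/ρ₀)/Δz = 9.81 × 3.914 × 10⁻⁴ / 114 = 3.3681 × 10⁻⁵ s⁻².
N = √(3.3681 × 10⁻⁵) = 5.8035 × 10⁻³ rad s⁻¹ → T = 2π/N = 1.0827 × 10³ s ≈ 1.08 × 10³ s.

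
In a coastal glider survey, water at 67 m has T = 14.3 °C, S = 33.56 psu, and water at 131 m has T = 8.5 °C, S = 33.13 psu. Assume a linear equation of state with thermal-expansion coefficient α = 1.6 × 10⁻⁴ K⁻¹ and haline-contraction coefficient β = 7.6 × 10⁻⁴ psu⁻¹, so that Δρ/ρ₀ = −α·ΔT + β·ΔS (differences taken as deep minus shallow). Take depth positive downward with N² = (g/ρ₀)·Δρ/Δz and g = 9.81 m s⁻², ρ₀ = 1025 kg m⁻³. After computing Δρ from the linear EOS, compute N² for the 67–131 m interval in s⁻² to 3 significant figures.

9.22 × 10⁻⁵ s⁻²

ΔT = -5.8 K, ΔS = -0.43 psu (deep − shallow).
Δρ/ρ₀ = −αΔT + βΔS = 9.28 × 10⁻⁴ − 3.268 × 10⁻⁴ = 6.012 × 10⁻⁴, so Δρ ≈ 0.6162 kg m⁻³.
N² = (g/ρ₀)·Δρ/Δz = g·(Δρ/ρ₀)/Δz = 9.81 × 6.012 × 10⁻⁴ / 64 = 9.2153 × 10⁻⁵ s⁻² ≈ 9.22 × 10⁻⁵ s⁻².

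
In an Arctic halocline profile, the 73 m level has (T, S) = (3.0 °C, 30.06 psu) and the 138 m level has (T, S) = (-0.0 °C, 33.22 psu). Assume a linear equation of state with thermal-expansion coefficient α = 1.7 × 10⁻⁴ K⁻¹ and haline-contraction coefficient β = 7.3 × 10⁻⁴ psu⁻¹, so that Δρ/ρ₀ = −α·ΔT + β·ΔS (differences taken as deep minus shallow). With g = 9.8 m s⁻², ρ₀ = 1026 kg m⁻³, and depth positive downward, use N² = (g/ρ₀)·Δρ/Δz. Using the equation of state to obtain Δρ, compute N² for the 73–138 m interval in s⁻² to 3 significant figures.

4.25 × 10⁻⁴ s⁻²

ΔT = -3.0 K, ΔS = +3.16 psu (deep − shallow).
Δρ/ρ₀ = −αΔT + βΔS = 5.10 × 10⁻⁴ + 2.3068 × 10⁻³ = 2.8168 × 10⁻³, so Δρ ≈ 2.890 kg m⁻³.
N² = (g/ρ₀)·Δρ/Δz = g·(Δρ/ρ₀)/Δz = 9.8 × 2.8168 × 10⁻³ / 65 = 4.2469 × 10⁻⁴ s⁻² ≈ 4.25 × 10⁻⁴ s⁻².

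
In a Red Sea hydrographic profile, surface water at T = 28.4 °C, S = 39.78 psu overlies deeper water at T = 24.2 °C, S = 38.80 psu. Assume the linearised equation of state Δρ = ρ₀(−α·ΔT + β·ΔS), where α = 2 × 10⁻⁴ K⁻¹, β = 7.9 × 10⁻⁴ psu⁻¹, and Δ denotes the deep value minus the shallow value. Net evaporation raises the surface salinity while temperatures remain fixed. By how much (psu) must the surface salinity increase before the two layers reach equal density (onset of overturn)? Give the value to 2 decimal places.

Neutral buoyancy requires −α(T_deep − T_surf) + β(S_deep − S_surf′) = 0.
S_surf′ = S_deep − (α/β)·ΔT = 38.80 − (2 × 10⁻⁴/7.9 × 10⁻⁴)·(-4.2) = 39.8633 psu.
Increase required: 39.8633 − 39.78 = 0.0833 psu.

0.08 psu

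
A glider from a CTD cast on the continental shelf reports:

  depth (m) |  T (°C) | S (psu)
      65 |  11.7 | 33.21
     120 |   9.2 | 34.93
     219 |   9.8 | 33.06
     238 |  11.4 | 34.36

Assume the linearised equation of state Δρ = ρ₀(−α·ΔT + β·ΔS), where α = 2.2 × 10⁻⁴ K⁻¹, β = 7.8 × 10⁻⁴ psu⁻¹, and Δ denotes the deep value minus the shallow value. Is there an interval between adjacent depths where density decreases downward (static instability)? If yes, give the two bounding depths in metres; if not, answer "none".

Evaluate Δρ/ρ₀ = −αΔT + βΔS across each adjacent pair:
  65–120 m: −αΔT+βΔS = −(2.2 × 10⁻⁴)(-2.5)+(7.8 × 10⁻⁴)(+1.72) = 1.9 × 10⁻³ → stable
  120–219 m: −αΔT+βΔS = −(2.2 × 10⁻⁴)(+0.6)+(7.8 × 10⁻⁴)(-1.87) = -1.6 × 10⁻³ → UNSTABLE
  219–238 m: −αΔT+βΔS = −(2.2 × 10⁻⁴)(+1.6)+(7.8 × 10⁻⁴)(+1.30) = 6.6 × 10⁻⁴ → stable
The 120–219 m interval has Δρ < 0: lighter water underlies denser water.

120–219 m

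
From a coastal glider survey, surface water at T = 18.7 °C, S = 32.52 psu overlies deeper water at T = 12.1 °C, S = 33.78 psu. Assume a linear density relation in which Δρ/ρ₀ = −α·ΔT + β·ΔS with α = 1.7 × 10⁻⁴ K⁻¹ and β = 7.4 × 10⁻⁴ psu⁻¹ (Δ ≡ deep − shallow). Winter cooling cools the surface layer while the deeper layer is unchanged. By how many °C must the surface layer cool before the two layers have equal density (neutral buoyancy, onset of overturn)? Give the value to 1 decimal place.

Neutral buoyancy requires Δρ = 0, i.e. −α(T_deep − T_surf′) + β(S_deep − S_surf) = 0.
T_surf′ = T_deep − (β/α)·ΔS = 12.1 − (7.4 × 10⁻⁴/1.7 × 10⁻⁴)·(+1.26) = 6.615 °C.
Cooling required: 18.7 − (6.615) = 12.085 °C.

12.1 °C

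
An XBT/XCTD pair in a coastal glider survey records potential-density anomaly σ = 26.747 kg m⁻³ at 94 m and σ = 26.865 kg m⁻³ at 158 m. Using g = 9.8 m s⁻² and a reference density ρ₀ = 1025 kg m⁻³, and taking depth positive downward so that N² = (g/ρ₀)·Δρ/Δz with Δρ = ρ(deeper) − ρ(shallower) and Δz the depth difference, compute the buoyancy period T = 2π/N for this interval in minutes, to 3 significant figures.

Δρ = 1026.865 − 1026.747 = 0.118 kg m⁻³ over Δz = 158 − 94 = 64 m.
N² = (9.8/1025) × (0.118/64) = 1.7628 × 10⁻⁵ s⁻².
N = √(1.7628 × 10⁻⁵) = 4.1986 × 10⁻³ rad s⁻¹, so T = 2π/N = 1.4965 × 10³ s = 24.942 min ≈ 24.9 min.

24.9 min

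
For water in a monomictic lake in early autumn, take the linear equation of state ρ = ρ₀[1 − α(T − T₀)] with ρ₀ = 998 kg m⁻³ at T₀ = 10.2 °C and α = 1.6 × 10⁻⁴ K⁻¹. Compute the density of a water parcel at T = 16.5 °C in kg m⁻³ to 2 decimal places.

996.99 kg m⁻³

T − T₀ = +6.3 K.
Bracket = 1 − α·(+6.3) = 1 + (-1.008 × 10⁻³) = 0.9989920.
ρ = 998 × 0.9989920 = 996.99 kg m⁻³.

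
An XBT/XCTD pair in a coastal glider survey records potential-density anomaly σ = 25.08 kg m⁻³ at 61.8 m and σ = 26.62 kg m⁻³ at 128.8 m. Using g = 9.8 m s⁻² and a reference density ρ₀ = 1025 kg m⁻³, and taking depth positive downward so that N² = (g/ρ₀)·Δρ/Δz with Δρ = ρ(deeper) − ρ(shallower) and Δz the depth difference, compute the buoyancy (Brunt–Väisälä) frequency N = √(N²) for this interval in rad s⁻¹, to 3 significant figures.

0.0148 rad s⁻¹

Δρ = 1026.62 − 1025.08 = 1.54 kg m⁻³ over Δz = 128.8 − 61.8 = 67 m.
N² = (9.8/1025) × (1.54/67) = 2.1976 × 10⁻⁴ s⁻².
N = √(2.1976 × 10⁻⁴) = 0.014824 rad s⁻¹ ≈ 0.0148 rad s⁻¹.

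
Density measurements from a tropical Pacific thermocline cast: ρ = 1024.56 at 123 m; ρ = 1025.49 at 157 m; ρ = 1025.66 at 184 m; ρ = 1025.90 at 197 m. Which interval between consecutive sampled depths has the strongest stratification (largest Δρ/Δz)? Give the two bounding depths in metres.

123–157 m

Compute the density gradient over each adjacent pair:
  123–157 m: Δρ/Δz = 0.93/34 = 0.027 kg m⁻⁴
  157–184 m: Δρ/Δz = 0.17/27 = 6.3 × 10⁻³ kg m⁻⁴
  184–197 m: Δρ/Δz = 0.24/13 = 0.018 kg m⁻⁴
The largest gradient is in the 123–157 m interval — the pycnocline.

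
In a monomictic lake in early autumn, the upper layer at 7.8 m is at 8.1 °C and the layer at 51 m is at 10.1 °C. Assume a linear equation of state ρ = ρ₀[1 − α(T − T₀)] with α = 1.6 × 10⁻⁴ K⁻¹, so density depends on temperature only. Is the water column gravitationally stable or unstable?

ΔT = 10.1 − 8.1 = +2.0 K, so Δρ/ρ₀ = −αΔT = -3.20 × 10⁻⁴.
Δρ/ρ₀ < 0, so Δρ < 0: deeper water is lighter → statically unstable; the column would overturn.

unstable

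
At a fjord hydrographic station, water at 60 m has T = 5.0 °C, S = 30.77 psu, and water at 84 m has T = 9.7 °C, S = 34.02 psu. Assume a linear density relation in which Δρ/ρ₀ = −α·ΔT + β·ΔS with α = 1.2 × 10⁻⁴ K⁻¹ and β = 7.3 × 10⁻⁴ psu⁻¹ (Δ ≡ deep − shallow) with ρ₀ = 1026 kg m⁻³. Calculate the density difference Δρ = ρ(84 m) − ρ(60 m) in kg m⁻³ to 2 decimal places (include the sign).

+1.86 kg m⁻³

ΔT = +4.7 K, ΔS = +3.25 psu (deep − shallow).
Δρ/ρ₀ = −(1.2 × 10⁻⁴)(+4.7) + (7.3 × 10⁻⁴)(+3.25) = 1.8085 × 10⁻³.
Δρ = 1026 × (1.8085 × 10⁻³) = +1.86 kg m⁻³.
Positive Δρ: denser below, stable.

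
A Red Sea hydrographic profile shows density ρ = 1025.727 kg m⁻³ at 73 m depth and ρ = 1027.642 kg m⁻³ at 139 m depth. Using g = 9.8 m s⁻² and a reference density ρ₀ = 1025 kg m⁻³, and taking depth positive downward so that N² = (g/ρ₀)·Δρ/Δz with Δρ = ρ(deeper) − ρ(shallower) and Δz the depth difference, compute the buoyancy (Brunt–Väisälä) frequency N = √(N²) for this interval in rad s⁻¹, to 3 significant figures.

Δρ = 1027.642 − 1025.727 = 1.915 kg m⁻³ over Δz = 139 − 73 = 66 m.
N² = (9.8/1025) × (1.915/66) = 2.7741 × 10⁻⁴ s⁻².
N = √(2.7741 × 10⁻⁴) = 0.016656 rad s⁻¹ ≈ 0.0167 rad s⁻¹.

0.0167 rad s⁻¹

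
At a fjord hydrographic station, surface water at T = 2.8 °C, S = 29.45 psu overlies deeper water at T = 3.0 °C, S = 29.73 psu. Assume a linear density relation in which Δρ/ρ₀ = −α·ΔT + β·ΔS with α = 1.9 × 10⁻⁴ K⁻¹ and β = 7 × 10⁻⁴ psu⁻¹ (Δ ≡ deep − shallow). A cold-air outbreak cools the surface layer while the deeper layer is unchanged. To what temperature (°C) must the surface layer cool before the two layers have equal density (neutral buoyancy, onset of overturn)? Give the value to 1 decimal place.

2.0 °C

Neutral buoyancy requires Δρ = 0, i.e. −α(T_deep − T_surf′) + β(S_deep − S_surf) = 0.
T_surf′ = T_deep − (β/α)·ΔS = 3.0 − (7 × 10⁻⁴/1.9 × 10⁻⁴)·(+0.28) = 1.968 °C.
Cooling required: 2.8 − (1.968) = 0.832 °C.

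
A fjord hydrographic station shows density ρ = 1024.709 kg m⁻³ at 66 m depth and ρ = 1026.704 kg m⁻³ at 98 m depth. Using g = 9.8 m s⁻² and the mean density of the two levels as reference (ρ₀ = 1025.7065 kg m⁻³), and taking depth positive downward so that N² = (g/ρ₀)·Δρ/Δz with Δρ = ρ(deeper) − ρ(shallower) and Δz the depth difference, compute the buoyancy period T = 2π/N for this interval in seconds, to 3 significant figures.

257 s

Δρ = 1026.704 − 1024.709 = 1.995 kg m⁻³ over Δz = 98 − 66 = 32 m.
N² = (9.8/1025.7065) × (1.995/32) = 5.9566 × 10⁻⁴ s⁻².
N = √(5.9566 × 10⁻⁴) = 0.024406 rad s⁻¹, so T = 2π/N = 257.44 s ≈ 257 s.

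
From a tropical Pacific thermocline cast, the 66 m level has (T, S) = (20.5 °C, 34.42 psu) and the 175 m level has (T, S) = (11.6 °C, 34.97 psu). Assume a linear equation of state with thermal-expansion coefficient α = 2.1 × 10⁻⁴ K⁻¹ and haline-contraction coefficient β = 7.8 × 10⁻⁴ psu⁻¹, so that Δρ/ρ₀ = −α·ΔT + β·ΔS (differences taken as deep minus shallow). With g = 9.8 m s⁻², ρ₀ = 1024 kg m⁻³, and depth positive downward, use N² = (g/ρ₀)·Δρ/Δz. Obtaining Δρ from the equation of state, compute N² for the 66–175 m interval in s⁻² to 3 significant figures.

2.07 × 10⁻⁴ s⁻²

ΔT = -8.9 K, ΔS = +0.55 psu (deep − shallow).
Δρ/ρ₀ = −αΔT + βΔS = 1.869 × 10⁻³ + 4.29 × 10⁻⁴ = 2.298 × 10⁻³, so Δρ ≈ 2.353 kg m⁻³.
N² = (g/ρ₀)·Δρ/Δz = g·(Δρ/ρ₀)/Δz = 9.8 × 2.298 × 10⁻³ / 109 = 2.0661 × 10⁻⁴ s⁻² ≈ 2.07 × 10⁻⁴ s⁻².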